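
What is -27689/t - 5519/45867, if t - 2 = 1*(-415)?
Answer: 1267732016/18943071 ≈ 66.923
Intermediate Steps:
t = -413 (t = 2 + 1*(-415) = 2 - 415 = -413)
-27689/t - 5519/45867 = -27689/(-413) - 5519/45867 = -27689*(-1/413) - 5519*1/45867 = 27689/413 - 5519/45867 = 1267732016/18943071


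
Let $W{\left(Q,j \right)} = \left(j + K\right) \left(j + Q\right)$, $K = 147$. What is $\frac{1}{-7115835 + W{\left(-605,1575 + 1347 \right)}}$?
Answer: $- \frac{1}{4962} \approx -0.00020153$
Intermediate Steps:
$W{\left(Q,j \right)} = \left(147 + j\right) \left(Q + j\right)$ ($W{\left(Q,j \right)} = \left(j + 147\right) \left(j + Q\right) = \left(147 + j\right) \left(Q + j\right)$)
$\frac{1}{-7115835 + W{\left(-605,1575 + 1347 \right)}} = \frac{1}{-7115835 + \left(\left(1575 + 1347\right)^{2} + 147 \left(-605\right) + 147 \left(1575 + 1347\right) - 605 \left(1575 + 1347\right)\right)} = \frac{1}{-7115835 + \left(2922^{2} - 88935 + 147 \cdot 2922 - 1767810\right)} = \frac{1}{-7115835 + \left(8538084 - 88935 + 429534 - 1767810\right)} = \frac{1}{-7115835 + 7110873} = \frac{1}{-4962} = - \frac{1}{4962}$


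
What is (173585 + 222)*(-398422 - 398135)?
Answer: -138447182499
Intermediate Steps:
(173585 + 222)*(-398422 - 398135) = 173807*(-796557) = -138447182499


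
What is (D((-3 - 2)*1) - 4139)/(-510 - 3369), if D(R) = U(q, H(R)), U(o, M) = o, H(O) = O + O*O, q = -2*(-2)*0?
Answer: 4139/3879 ≈ 1.0670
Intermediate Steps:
q = 0 (q = 4*0 = 0)
H(O) = O + O²
D(R) = 0
(D((-3 - 2)*1) - 4139)/(-510 - 3369) = (0 - 4139)/(-510 - 3369) = -4139/(-3879) = -4139*(-1/3879) = 4139/3879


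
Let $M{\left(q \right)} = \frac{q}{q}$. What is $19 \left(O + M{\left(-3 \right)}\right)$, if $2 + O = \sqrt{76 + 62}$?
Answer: $-19 + 19 \sqrt{138} \approx 204.2$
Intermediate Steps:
$M{\left(q \right)} = 1$
$O = -2 + \sqrt{138}$ ($O = -2 + \sqrt{76 + 62} = -2 + \sqrt{138} \approx 9.7473$)
$19 \left(O + M{\left(-3 \right)}\right) = 19 \left(\left(-2 + \sqrt{138}\right) + 1\right) = 19 \left(-1 + \sqrt{138}\right) = -19 + 19 \sqrt{138}$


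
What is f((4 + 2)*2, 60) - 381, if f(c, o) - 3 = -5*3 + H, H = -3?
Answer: -396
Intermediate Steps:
f(c, o) = -15 (f(c, o) = 3 + (-5*3 - 3) = 3 + (-15 - 3) = 3 - 18 = -15)
f((4 + 2)*2, 60) - 381 = -15 - 381 = -396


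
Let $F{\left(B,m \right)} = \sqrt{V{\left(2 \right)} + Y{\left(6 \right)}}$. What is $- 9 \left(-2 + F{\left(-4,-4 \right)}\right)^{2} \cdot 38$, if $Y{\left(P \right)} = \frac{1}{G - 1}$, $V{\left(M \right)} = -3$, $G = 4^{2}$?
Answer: $- \frac{1824}{5} + \frac{912 i \sqrt{165}}{5} \approx -364.8 + 2343.0 i$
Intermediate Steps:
$G = 16$
$Y{\left(P \right)} = \frac{1}{15}$ ($Y{\left(P \right)} = \frac{1}{16 - 1} = \frac{1}{15}$)
$F{\left(B,m \right)} = \frac{2 i \sqrt{165}}{15}$ ($F{\left(B,m \right)} = \sqrt{-3 + \frac{1}{15}} = \sqrt{- \frac{44}{15}} = \frac{2 i \sqrt{165}}{15}$)
$- 9 \left(-2 + F{\left(-4,-4 \right)}\right)^{2} \cdot 38 = - 9 \left(-2 + \frac{2 i \sqrt{165}}{15}\right)^{2} \cdot 38 = - 342 \left(-2 + \frac{2 i \sqrt{165}}{15}\right)^{2}$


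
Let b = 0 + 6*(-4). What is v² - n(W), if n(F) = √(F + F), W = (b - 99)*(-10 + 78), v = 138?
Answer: 19044 - 2*I*√4182 ≈ 19044.0 - 129.34*I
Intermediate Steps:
b = -24 (b = 0 - 24 = -24)
W = -8364 (W = (-24 - 99)*(-10 + 78) = -123*68 = -8364)
n(F) = √2*√F (n(F) = √(2*F) = √2*√F)
v² - n(W) = 138² - √2*√(-8364) = 19044 - √2*2*I*√2091 = 19044 - 2*I*√4182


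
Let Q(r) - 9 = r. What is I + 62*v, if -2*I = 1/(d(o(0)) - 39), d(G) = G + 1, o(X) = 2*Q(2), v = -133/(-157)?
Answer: 264029/5024 ≈ 52.554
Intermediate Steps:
Q(r) = 9 + r
v = 133/157 (v = -133*(-1/157) = 133/157 ≈ 0.84713)
o(X) = 22 (o(X) = 2*(9 + 2) = 2*11 = 22)
d(G) = 1 + G
I = 1/32 (I = -1/(2*((1 + 22) - 39)) = -1/(2*(23 - 39)) = -½/(-16) = -½*(-1/16) = 1/32 ≈ 0.031250)
I + 62*v = 1/32 + 62*(133/157) = 1/32 + 8246/157 = 264029/5024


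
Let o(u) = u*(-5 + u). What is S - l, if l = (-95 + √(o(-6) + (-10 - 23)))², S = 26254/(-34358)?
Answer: -155620509/17179 + 190*√33 ≈ -7967.3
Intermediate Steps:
S = -13127/17179 (S = 26254*(-1/34358) = -13127/17179 ≈ -0.76413)
l = (-95 + √33)² (l = (-95 + √(-6*(-5 - 6) + (-10 - 23)))² = (-95 + √(-6*(-11) - 33))² = (-95 + √(66 - 33))² = (-95 + √33)² ≈ 7966.5)
S - l = -13127/17179 - (95 - √33)²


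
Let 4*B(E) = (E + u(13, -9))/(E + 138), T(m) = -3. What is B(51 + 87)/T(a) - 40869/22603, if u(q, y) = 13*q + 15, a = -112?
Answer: -3100789/1627416 ≈ -1.9053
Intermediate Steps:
u(q, y) = 15 + 13*q
B(E) = (184 + E)/(4*(138 + E)) (B(E) = ((E + (15 + 13*13))/(E + 138))/4 = ((E + (15 + 169))/(138 + E))/4 = ((E + 184)/(138 + E))/4 = ((184 + E)/(138 + E))/4 = (184 + E)/(4*(138 + E)))
B(51 + 87)/T(a) - 40869/22603 = ((184 + (51 + 87))/(4*(138 + (51 + 87))))/(-3) - 40869/22603 = ((184 + 138)/(4*(138 + 138)))*(-1/3) - 40869*1/22603 = ((1/4)*322/276)*(-1/3) - 40869/22603 = ((1/4)*(1/276)*322)*(-1/3) - 40869/22603 = (7/24)*(-1/3) - 40869/22603 = -7/72 - 40869/22603 = -3100789/1627416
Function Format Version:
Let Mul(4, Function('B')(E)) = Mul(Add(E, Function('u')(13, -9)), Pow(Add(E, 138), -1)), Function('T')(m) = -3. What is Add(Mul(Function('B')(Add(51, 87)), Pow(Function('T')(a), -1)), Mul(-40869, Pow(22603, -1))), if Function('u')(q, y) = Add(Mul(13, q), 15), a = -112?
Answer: Rational(-3100789, 1627416) ≈ -1.9053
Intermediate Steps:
Function('u')(q, y) = Add(15, Mul(13, q))
Function('B')(E) = Mul(Rational(1, 4), Pow(Add(138, E), -1), Add(184, E)) (Function('B')(E) = Mul(Rational(1, 4), Mul(Add(E, Add(15, Mul(13, 13))), Pow(Add(E, 138), -1))) = Mul(Rational(1, 4), Mul(Add(E, Add(15, 169)), Pow(Add(138, E), -1))) = Mul(Rational(1, 4), Mul(Add(E, 184), Pow(Add(138, E), -1))) = Mul(Rational(1, 4), Mul(Add(184, E), Pow(Add(138, E), -1))) = Mul(Rational(1, 4), Mul(Pow(Add(138, E), -1), Add(184, E))) = Mul(Rational(1, 4), Pow(Add(138, E), -1), Add(184, E)))
Add(Mul(Function('B')(Add(51, 87)), Pow(Function('T')(a), -1)), Mul(-40869, Pow(22603, -1))) = Add(Mul(Mul(Rational(1, 4), Pow(Add(138, Add(51, 87)), -1), Add(184, Add(51, 87))), Pow(-3, -1)), Mul(-40869, Pow(22603, -1))) = Add(Mul(Mul(Rational(1, 4), Pow(Add(138, 138), -1), Add(184, 138)), Rational(-1, 3)), Mul(-40869, Rational(1, 22603))) = Add(Mul(Mul(Rational(1, 4), Pow(276, -1), 322), Rational(-1, 3)), Rational(-40869, 22603)) = Add(Mul(Mul(Rational(1, 4), Rational(1, 276), 322), Rational(-1, 3)), Rational(-40869, 22603)) = Add(Mul(Rational(7, 24), Rational(-1, 3)), Rational(-40869, 22603)) = Add(Rational(-7, 72), Rational(-40869, 22603)) = Rational(-3100789, 1627416)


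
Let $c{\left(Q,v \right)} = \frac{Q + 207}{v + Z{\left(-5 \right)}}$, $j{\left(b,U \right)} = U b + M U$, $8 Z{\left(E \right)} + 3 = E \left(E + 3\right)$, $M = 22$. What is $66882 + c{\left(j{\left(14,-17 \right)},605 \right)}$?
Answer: $\frac{324173814}{4847} \approx 66881.0$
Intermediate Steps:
$Z{\left(E \right)} = - \frac{3}{8} + \frac{E \left(3 + E\right)}{8}$ ($Z{\left(E \right)} = - \frac{3}{8} + \frac{E \left(E + 3\right)}{8} = - \frac{3}{8} + \frac{E \left(3 + E\right)}{8}$)
$j{\left(b,U \right)} = 22 U + U b$ ($j{\left(b,U \right)} = U b + 22 U = 22 U + U b$)
$c{\left(Q,v \right)} = \frac{207 + Q}{\frac{7}{8} + v}$ ($c{\left(Q,v \right)} = \frac{Q + 207}{v + \left(- \frac{3}{8} + \frac{\left(-5\right)^{2}}{8} + \frac{3}{8} \left(-5\right)\right)} = \frac{207 + Q}{v - - \frac{7}{8}} = \frac{207 + Q}{v + \frac{7}{8}} = \frac{207 + Q}{\frac{7}{8} + v}$)
$66882 + c{\left(j{\left(14,-17 \right)},605 \right)} = 66882 + \frac{8 \left(207 - 17 \left(22 + 14\right)\right)}{7 + 8 \cdot 605} = 66882 + \frac{8 \left(207 - 612\right)}{7 + 4840} = 66882 + \frac{8 \left(207 - 612\right)}{4847} = 66882 + 8 \cdot \frac{1}{4847} \left(-405\right) = 66882 - \frac{3240}{4847} = \frac{324173814}{4847}$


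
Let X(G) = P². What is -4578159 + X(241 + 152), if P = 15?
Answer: -4577934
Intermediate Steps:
X(G) = 225 (X(G) = 15² = 225)
-4578159 + X(241 + 152) = -4578159 + 225 = -4577934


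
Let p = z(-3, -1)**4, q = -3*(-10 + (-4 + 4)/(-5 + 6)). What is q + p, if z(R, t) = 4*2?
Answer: 4126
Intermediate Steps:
z(R, t) = 8
q = 30 (q = -3*(-10 + 0/1) = -3*(-10 + 0*1) = -3*(-10 + 0) = -3*(-10) = 30)
p = 4096 (p = 8**4 = 4096)
q + p = 30 + 4096 = 4126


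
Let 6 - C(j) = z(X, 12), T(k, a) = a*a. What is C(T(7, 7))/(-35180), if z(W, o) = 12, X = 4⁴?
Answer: 3/17590 ≈ 0.00017055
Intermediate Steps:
X = 256
T(k, a) = a²
C(j) = -6 (C(j) = 6 - 1*12 = 6 - 12 = -6)
C(T(7, 7))/(-35180) = -6/(-35180) = -6*(-1/35180) = 3/17590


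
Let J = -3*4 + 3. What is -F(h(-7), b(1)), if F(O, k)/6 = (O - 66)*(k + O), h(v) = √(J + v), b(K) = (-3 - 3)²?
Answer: 14352 + 720*I ≈ 14352.0 + 720.0*I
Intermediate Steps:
J = -9 (J = -12 + 3 = -9)
b(K) = 36 (b(K) = (-6)² = 36)
h(v) = √(-9 + v)
F(O, k) = 6*(-66 + O)*(O + k) (F(O, k) = 6*((O - 66)*(k + O)) = 6*((-66 + O)*(O + k)) = 6*(-66 + O)*(O + k))
-F(h(-7), b(1)) = -(-396*√(-9 - 7) - 396*36 + 6*(√(-9 - 7))² + 6*√(-9 - 7)*36) = -(-1584*I - 14256 + 6*(√(-16))² + 6*√(-16)*36) = -(-1584*I - 14256 + 6*(4*I)² + 6*(4*I)*36) = -(-1584*I - 14256 + 6*(-16) + 864*I) = -(-1584*I - 14256 - 96 + 864*I) = -(-14352 - 720*I) = 14352 + 720*I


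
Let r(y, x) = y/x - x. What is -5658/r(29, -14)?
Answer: -79212/167 ≈ -474.32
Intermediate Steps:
r(y, x) = -x + y/x
-5658/r(29, -14) = -5658/(-1*(-14) + 29/(-14)) = -5658/(14 + 29*(-1/14)) = -5658/(14 - 29/14) = -5658/167/14 = -5658*14/167 = -79212/167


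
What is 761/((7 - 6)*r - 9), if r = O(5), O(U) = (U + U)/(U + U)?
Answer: -761/8 ≈ -95.125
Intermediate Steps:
O(U) = 1 (O(U) = (2*U)/((2*U)) = (2*U)*(1/(2*U)) = 1)
r = 1
761/((7 - 6)*r - 9) = 761/((7 - 6)*1 - 9) = 761/(1*1 - 9) = 761/(1 - 9) = 761/(-8) = 761*(-⅛) = -761/8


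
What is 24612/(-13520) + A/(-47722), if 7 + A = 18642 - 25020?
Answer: -136026083/80650180 ≈ -1.6866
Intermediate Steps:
A = -6385 (A = -7 + (18642 - 25020) = -7 - 6378 = -6385)
24612/(-13520) + A/(-47722) = 24612/(-13520) - 6385/(-47722) = 24612*(-1/13520) - 6385*(-1/47722) = -6153/3380 + 6385/47722 = -136026083/80650180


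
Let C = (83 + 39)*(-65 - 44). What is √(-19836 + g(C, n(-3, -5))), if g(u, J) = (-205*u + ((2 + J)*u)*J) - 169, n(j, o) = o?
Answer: √2506615 ≈ 1583.2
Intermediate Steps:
C = -13298 (C = 122*(-109) = -13298)
g(u, J) = -169 - 205*u + J*u*(2 + J) (g(u, J) = (-205*u + (u*(2 + J))*J) - 169 = (-205*u + J*u*(2 + J)) - 169 = -169 - 205*u + J*u*(2 + J))
√(-19836 + g(C, n(-3, -5))) = √(-19836 + (-169 - 205*(-13298) - 13298*(-5)² + 2*(-5)*(-13298))) = √(-19836 + (-169 + 2726090 - 13298*25 + 132980)) = √(-19836 + (-169 + 2726090 - 332450 + 132980)) = √(-19836 + 2526451) = √2506615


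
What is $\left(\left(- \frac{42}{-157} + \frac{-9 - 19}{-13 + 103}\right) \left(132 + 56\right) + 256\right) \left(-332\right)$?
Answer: $- \frac{581244352}{7065} \approx -82271.0$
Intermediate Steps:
$\left(\left(- \frac{42}{-157} + \frac{-9 - 19}{-13 + 103}\right) \left(132 + 56\right) + 256\right) \left(-332\right) = \left(\left(\left(-42\right) \left(- \frac{1}{157}\right) - \frac{28}{90}\right) 188 + 256\right) \left(-332\right) = \left(\left(\frac{42}{157} - \frac{14}{45}\right) 188 + 256\right) \left(-332\right) = \left(\left(- \frac{308}{7065}\right) 188 + 256\right) \left(-332\right) = \left(- \frac{57904}{7065} + 256\right) \left(-332\right) = \frac{1750736}{7065} \left(-332\right) = - \frac{581244352}{7065}$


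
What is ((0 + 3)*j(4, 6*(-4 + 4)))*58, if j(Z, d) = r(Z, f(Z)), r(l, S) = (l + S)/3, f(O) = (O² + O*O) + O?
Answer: 2320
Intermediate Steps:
f(O) = O + 2*O² (f(O) = (O² + O²) + O = 2*O² + O = O + 2*O²)
r(l, S) = S/3 + l/3 (r(l, S) = (S + l)*(⅓) = S/3 + l/3)
j(Z, d) = Z/3 + Z*(1 + 2*Z)/3 (j(Z, d) = (Z*(1 + 2*Z))/3 + Z/3 = Z*(1 + 2*Z)/3 + Z/3 = Z/3 + Z*(1 + 2*Z)/3)
((0 + 3)*j(4, 6*(-4 + 4)))*58 = ((0 + 3)*((⅔)*4*(1 + 4)))*58 = (3*((⅔)*4*5))*58 = (3*(40/3))*58 = 40*58 = 2320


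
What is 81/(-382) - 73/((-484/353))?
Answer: 4902277/92444 ≈ 53.030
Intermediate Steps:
81/(-382) - 73/((-484/353)) = 81*(-1/382) - 73/((-484*1/353)) = -81/382 - 73/(-484/353) = -81/382 - 73*(-353/484) = -81/382 + 25769/484 = 4902277/92444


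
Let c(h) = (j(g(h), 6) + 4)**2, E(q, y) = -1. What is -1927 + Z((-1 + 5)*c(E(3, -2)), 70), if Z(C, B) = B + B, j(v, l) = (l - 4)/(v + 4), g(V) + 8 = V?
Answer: -1787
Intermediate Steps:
g(V) = -8 + V
j(v, l) = (-4 + l)/(4 + v)
c(h) = (4 + 2/(-4 + h))**2 (c(h) = ((-4 + 6)/(4 + (-8 + h)) + 4)**2 = (2/(-4 + h) + 4)**2 = (4 + 2/(-4 + h))**2)
Z(C, B) = 2*B
-1927 + Z((-1 + 5)*c(E(3, -2)), 70) = -1927 + 2*70 = -1927 + 140 = -1787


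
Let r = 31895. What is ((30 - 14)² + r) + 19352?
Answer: 51503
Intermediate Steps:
((30 - 14)² + r) + 19352 = ((30 - 14)² + 31895) + 19352 = (16² + 31895) + 19352 = (256 + 31895) + 19352 = 32151 + 19352 = 51503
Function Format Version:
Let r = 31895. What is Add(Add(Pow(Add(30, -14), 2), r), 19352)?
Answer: 51503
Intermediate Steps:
Add(Add(Pow(Add(30, -14), 2), r), 19352) = Add(Add(Pow(Add(30, -14), 2), 31895), 19352) = Add(Add(Pow(16, 2), 31895), 19352) = Add(Add(256, 31895), 19352) = Add(32151, 19352) = 51503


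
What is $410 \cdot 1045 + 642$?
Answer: $429092$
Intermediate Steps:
$410 \cdot 1045 + 642 = 428450 + 642 = 429092$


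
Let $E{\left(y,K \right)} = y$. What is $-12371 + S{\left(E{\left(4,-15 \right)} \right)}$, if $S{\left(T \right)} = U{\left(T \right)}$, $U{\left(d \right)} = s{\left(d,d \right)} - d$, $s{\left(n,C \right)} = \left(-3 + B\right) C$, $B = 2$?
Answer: $-12379$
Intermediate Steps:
$s{\left(n,C \right)} = - C$ ($s{\left(n,C \right)} = \left(-3 + 2\right) C = - C$)
$U{\left(d \right)} = - 2 d$ ($U{\left(d \right)} = - d - d = - 2 d$)
$S{\left(T \right)} = - 2 T$
$-12371 + S{\left(E{\left(4,-15 \right)} \right)} = -12371 - 8 = -12379$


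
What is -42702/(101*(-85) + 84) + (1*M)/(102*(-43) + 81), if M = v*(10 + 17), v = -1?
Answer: 61353879/12198935 ≈ 5.0294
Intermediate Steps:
M = -27 (M = -(10 + 17) = -1*27 = -27)
-42702/(101*(-85) + 84) + (1*M)/(102*(-43) + 81) = -42702/(101*(-85) + 84) + (1*(-27))/(102*(-43) + 81) = -42702/(-8585 + 84) - 27/(-4386 + 81) = -42702/(-8501) - 27/(-4305) = -42702*(-1/8501) - 27*(-1/4305) = 42702/8501 + 9/1435 = 61353879/12198935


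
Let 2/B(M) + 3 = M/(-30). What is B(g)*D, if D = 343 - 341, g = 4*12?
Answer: -20/23 ≈ -0.86957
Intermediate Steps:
g = 48
D = 2
B(M) = 2/(-3 - M/30) (B(M) = 2/(-3 + M/(-30)) = 2/(-3 + M*(-1/30)) = 2/(-3 - M/30))
B(g)*D = -60/(90 + 48)*2 = -60/138*2 = -60*1/138*2 = -10/23*2 = -20/23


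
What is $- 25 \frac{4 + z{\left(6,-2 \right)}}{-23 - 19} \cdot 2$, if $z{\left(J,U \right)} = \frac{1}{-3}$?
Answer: $\frac{275}{63} \approx 4.3651$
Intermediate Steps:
$z{\left(J,U \right)} = - \frac{1}{3}$
$- 25 \frac{4 + z{\left(6,-2 \right)}}{-23 - 19} \cdot 2 = - 25 \frac{4 - \frac{1}{3}}{-23 - 19} \cdot 2 = - 25 \frac{11}{3 \left(-42\right)} 2 = - 25 \cdot \frac{11}{3} \left(- \frac{1}{42}\right) 2 = \left(-25\right) \left(- \frac{11}{126}\right) 2 = \frac{275}{126} \cdot 2 = \frac{275}{63}$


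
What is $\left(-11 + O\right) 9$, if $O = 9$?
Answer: $-18$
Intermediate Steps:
$\left(-11 + O\right) 9 = \left(-11 + 9\right) 9 = \left(-2\right) 9 = -18$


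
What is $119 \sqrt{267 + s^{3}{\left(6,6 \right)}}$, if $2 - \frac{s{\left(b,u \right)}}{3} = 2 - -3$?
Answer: $119 i \sqrt{462} \approx 2557.8 i$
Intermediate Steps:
$s{\left(b,u \right)} = -9$ ($s{\left(b,u \right)} = 6 - 3 \left(2 - -3\right) = 6 - 3 \left(2 + 3\right) = 6 - 15 = -9$)
$119 \sqrt{267 + s^{3}{\left(6,6 \right)}} = 119 \sqrt{267 + \left(-9\right)^{3}} = 119 \sqrt{267 - 729} = 119 \sqrt{-462} = 119 i \sqrt{462}$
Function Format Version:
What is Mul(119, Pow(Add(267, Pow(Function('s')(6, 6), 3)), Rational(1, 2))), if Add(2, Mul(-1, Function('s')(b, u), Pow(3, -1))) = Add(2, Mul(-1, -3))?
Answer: Mul(119, I, Pow(462, Rational(1, 2))) ≈ Mul(2557.8, I)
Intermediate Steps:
Function('s')(b, u) = -9 (Function('s')(b, u) = Add(6, Mul(-3, Add(2, Mul(-1, -3)))) = Add(6, Mul(-3, Add(2, 3))) = Add(6, Mul(-3, 5)) = Add(6, -15) = -9)
Mul(119, Pow(Add(267, Pow(Function('s')(6, 6), 3)), Rational(1, 2))) = Mul(119, Pow(Add(267, Pow(-9, 3)), Rational(1, 2))) = Mul(119, Pow(Add(267, -729), Rational(1, 2))) = Mul(119, Pow(-462, Rational(1, 2))) = Mul(119, Mul(I, Pow(462, Rational(1, 2)))) = Mul(119, I, Pow(462, Rational(1, 2)))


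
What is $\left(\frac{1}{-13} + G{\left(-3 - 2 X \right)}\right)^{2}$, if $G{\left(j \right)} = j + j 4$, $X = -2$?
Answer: $\frac{4096}{169} \approx 24.237$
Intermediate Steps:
$G{\left(j \right)} = 5 j$ ($G{\left(j \right)} = j + 4 j = 5 j$)
$\left(\frac{1}{-13} + G{\left(-3 - 2 X \right)}\right)^{2} = \left(\frac{1}{-13} + 5 \left(-3 - -4\right)\right)^{2} = \left(- \frac{1}{13} + 5 \left(-3 + 4\right)\right)^{2} = \left(- \frac{1}{13} + 5 \cdot 1\right)^{2} = \left(- \frac{1}{13} + 5\right)^{2} = \left(\frac{64}{13}\right)^{2} = \frac{4096}{169}$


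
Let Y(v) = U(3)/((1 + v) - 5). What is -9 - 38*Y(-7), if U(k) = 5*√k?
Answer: -9 + 190*√3/11 ≈ 20.917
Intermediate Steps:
Y(v) = 5*√3/(-4 + v) (Y(v) = (5*√3)/((1 + v) - 5) = (5*√3)/(-4 + v) = 5*√3/(-4 + v))
-9 - 38*Y(-7) = -9 - 190*√3/(-4 - 7) = -9 - 190*√3/(-11) = -9 - 190*√3*(-1)/11 = -9 - (-190)*√3/11 = -9 + 190*√3/11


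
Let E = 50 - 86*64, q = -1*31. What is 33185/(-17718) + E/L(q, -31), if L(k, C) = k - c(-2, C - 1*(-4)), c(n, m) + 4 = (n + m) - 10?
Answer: -4043008/8859 ≈ -456.37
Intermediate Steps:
q = -31
E = -5454 (E = 50 - 5504 = -5454)
c(n, m) = -14 + m + n (c(n, m) = -4 + ((n + m) - 10) = -4 + ((m + n) - 10) = -4 + (-10 + m + n) = -14 + m + n)
L(k, C) = 12 + k - C (L(k, C) = k - (-14 + (C - 1*(-4)) - 2) = k - (-14 + (C + 4) - 2) = k - (-14 + (4 + C) - 2) = k - (-12 + C) = k + (12 - C) = 12 + k - C)
33185/(-17718) + E/L(q, -31) = 33185/(-17718) - 5454/(12 - 31 - 1*(-31)) = 33185*(-1/17718) - 5454/(12 - 31 + 31) = -33185/17718 - 5454/12 = -33185/17718 - 5454*1/12 = -33185/17718 - 909/2 = -4043008/8859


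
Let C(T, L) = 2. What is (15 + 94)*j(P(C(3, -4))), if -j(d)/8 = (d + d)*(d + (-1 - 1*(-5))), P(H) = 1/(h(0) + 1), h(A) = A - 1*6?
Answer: 33136/25 ≈ 1325.4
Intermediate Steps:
h(A) = -6 + A (h(A) = A - 6 = -6 + A)
P(H) = -⅕ (P(H) = 1/((-6 + 0) + 1) = 1/(-6 + 1) = 1/(-5) = -⅕)
j(d) = -16*d*(4 + d) (j(d) = -8*(d + d)*(d + (-1 - 1*(-5))) = -8*2*d*(d + (-1 + 5)) = -8*2*d*(d + 4) = -8*2*d*(4 + d) = -16*d*(4 + d))
(15 + 94)*j(P(C(3, -4))) = (15 + 94)*(-16*(-⅕)*(4 - ⅕)) = 109*(-16*(-⅕)*19/5) = 109*(304/25) = 33136/25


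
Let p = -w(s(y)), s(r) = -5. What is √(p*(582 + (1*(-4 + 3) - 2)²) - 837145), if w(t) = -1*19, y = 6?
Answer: 2*I*√206479 ≈ 908.8*I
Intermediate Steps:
w(t) = -19
p = 19 (p = -1*(-19) = 19)
√(p*(582 + (1*(-4 + 3) - 2)²) - 837145) = √(19*(582 + (1*(-4 + 3) - 2)²) - 837145) = √(19*(582 + (1*(-1) - 2)²) - 837145) = √(19*(582 + (-1 - 2)²) - 837145) = √(19*(582 + (-3)²) - 837145) = √(19*(582 + 9) - 837145) = √(19*591 - 837145) = √(11229 - 837145) = √(-825916) = 2*I*√206479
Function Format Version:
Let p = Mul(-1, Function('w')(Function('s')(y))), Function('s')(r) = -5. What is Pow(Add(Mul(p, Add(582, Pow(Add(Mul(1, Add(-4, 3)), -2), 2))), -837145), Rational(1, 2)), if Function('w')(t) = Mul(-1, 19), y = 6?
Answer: Mul(2, I, Pow(206479, Rational(1, 2))) ≈ Mul(908.80, I)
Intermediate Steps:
Function('w')(t) = -19
p = 19 (p = Mul(-1, -19) = 19)
Pow(Add(Mul(p, Add(582, Pow(Add(Mul(1, Add(-4, 3)), -2), 2))), -837145), Rational(1, 2)) = Pow(Add(Mul(19, Add(582, Pow(Add(Mul(1, Add(-4, 3)), -2), 2))), -837145), Rational(1, 2)) = Pow(Add(Mul(19, Add(582, Pow(Add(Mul(1, -1), -2), 2))), -837145), Rational(1, 2)) = Pow(Add(Mul(19, Add(582, Pow(Add(-1, -2), 2))), -837145), Rational(1, 2)) = Pow(Add(Mul(19, Add(582, Pow(-3, 2))), -837145), Rational(1, 2)) = Pow(Add(Mul(19, Add(582, 9)), -837145), Rational(1, 2)) = Pow(Add(Mul(19, 591), -837145), Rational(1, 2)) = Pow(Add(11229, -837145), Rational(1, 2)) = Pow(-825916, Rational(1, 2)) = Mul(2, I, Pow(206479, Rational(1, 2)))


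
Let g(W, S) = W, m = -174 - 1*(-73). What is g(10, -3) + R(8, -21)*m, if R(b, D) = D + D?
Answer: 4252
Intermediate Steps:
m = -101 (m = -174 + 73 = -101)
R(b, D) = 2*D
g(10, -3) + R(8, -21)*m = 10 + (2*(-21))*(-101) = 10 - 42*(-101) = 10 + 4242 = 4252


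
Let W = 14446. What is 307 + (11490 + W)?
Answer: 26243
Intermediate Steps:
307 + (11490 + W) = 307 + (11490 + 14446) = 307 + 25936 = 26243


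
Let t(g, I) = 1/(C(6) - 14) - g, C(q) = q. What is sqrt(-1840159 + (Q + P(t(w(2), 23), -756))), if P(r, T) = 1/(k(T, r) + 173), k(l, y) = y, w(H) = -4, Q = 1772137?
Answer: I*sqrt(136195337630)/1415 ≈ 260.81*I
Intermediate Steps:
t(g, I) = -1/8 - g (t(g, I) = 1/(6 - 14) - g = 1/(-8) - g = -1/8 - g)
P(r, T) = 1/(173 + r) (P(r, T) = 1/(r + 173) = 1/(173 + r))
sqrt(-1840159 + (Q + P(t(w(2), 23), -756))) = sqrt(-1840159 + (1772137 + 1/(173 + (-1/8 - 1*(-4))))) = sqrt(-1840159 + (1772137 + 1/(173 + (-1/8 + 4)))) = sqrt(-1840159 + (1772137 + 1/(173 + 31/8))) = sqrt(-1840159 + (1772137 + 1/(1415/8))) = sqrt(-1840159 + (1772137 + 8/1415)) = sqrt(-1840159 + 2507573863/1415) = sqrt(-96251122/1415) = I*sqrt(136195337630)/1415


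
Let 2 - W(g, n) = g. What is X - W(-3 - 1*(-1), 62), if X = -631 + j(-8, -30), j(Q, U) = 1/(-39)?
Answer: -24766/39 ≈ -635.03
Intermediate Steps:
j(Q, U) = -1/39
W(g, n) = 2 - g
X = -24610/39 (X = -631 - 1/39 = -24610/39 ≈ -631.03)
X - W(-3 - 1*(-1), 62) = -24610/39 - (2 - (-3 - 1*(-1))) = -24610/39 - (2 - (-3 + 1)) = -24610/39 - (2 - 1*(-2)) = -24610/39 - (2 + 2) = -24610/39 - 1*4 = -24610/39 - 4 = -24766/39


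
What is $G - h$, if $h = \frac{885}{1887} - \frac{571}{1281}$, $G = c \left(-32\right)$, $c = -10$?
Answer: $\frac{257820944}{805749} \approx 319.98$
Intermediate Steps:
$G = 320$ ($G = \left(-10\right) \left(-32\right) = 320$)
$h = \frac{18736}{805749}$ ($h = 885 \cdot \frac{1}{1887} - \frac{571}{1281} = \frac{295}{629} - \frac{571}{1281} = \frac{18736}{805749} \approx 0.023253$)
$G - h = 320 - \frac{18736}{805749} = \frac{257820944}{805749}$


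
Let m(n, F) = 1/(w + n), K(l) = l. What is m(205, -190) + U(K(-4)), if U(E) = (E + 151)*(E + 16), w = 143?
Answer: 613873/348 ≈ 1764.0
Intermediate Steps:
U(E) = (16 + E)*(151 + E) (U(E) = (151 + E)*(16 + E) = (16 + E)*(151 + E))
m(n, F) = 1/(143 + n)
m(205, -190) + U(K(-4)) = 1/(143 + 205) + (2416 + (-4)² + 167*(-4)) = 1/348 + (2416 + 16 - 668) = 1/348 + 1764 = 613873/348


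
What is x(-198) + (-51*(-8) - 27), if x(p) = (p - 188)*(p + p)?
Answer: 153237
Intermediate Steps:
x(p) = 2*p*(-188 + p) (x(p) = (-188 + p)*(2*p) = 2*p*(-188 + p))
x(-198) + (-51*(-8) - 27) = 2*(-198)*(-188 - 198) + (-51*(-8) - 27) = 2*(-198)*(-386) + (408 - 27) = 152856 + 381 = 153237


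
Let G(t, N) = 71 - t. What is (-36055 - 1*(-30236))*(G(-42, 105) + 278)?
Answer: -2275229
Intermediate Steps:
(-36055 - 1*(-30236))*(G(-42, 105) + 278) = (-36055 - 1*(-30236))*((71 - 1*(-42)) + 278) = (-36055 + 30236)*((71 + 42) + 278) = -5819*(113 + 278) = -5819*391 = -2275229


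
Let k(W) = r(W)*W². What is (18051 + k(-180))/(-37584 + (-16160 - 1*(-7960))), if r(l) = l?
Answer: 5813949/45784 ≈ 126.99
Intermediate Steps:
k(W) = W³ (k(W) = W*W² = W³)
(18051 + k(-180))/(-37584 + (-16160 - 1*(-7960))) = (18051 + (-180)³)/(-37584 + (-16160 - 1*(-7960))) = (18051 - 5832000)/(-37584 + (-16160 + 7960)) = -5813949/(-37584 - 8200) = -5813949/(-45784) = -5813949*(-1/45784) = 5813949/45784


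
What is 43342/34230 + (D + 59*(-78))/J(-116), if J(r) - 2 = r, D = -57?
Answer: 27403093/650370 ≈ 42.135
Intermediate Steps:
J(r) = 2 + r
43342/34230 + (D + 59*(-78))/J(-116) = 43342/34230 + (-57 + 59*(-78))/(2 - 116) = 43342*(1/34230) + (-57 - 4602)/(-114) = 21671/17115 - 4659*(-1/114) = 21671/17115 + 1553/38 = 27403093/650370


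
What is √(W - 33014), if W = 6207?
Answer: I*√26807 ≈ 163.73*I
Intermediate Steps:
√(W - 33014) = √(6207 - 33014) = √(-26807) = I*√26807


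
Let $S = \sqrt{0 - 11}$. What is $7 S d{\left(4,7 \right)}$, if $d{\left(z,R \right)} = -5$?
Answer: $- 35 i \sqrt{11} \approx - 116.08 i$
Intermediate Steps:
$S = i \sqrt{11}$ ($S = \sqrt{-11} = i \sqrt{11} \approx 3.3166 i$)
$7 S d{\left(4,7 \right)} = 7 i \sqrt{11} \left(-5\right) = - 35 i \sqrt{11}$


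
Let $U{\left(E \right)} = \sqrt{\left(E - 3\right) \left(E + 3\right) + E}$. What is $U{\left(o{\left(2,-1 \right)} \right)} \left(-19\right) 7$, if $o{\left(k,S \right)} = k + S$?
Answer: $- 133 i \sqrt{7} \approx - 351.88 i$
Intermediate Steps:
$o{\left(k,S \right)} = S + k$
$U{\left(E \right)} = \sqrt{E + \left(-3 + E\right) \left(3 + E\right)}$ ($U{\left(E \right)} = \sqrt{\left(-3 + E\right) \left(3 + E\right) + E} = \sqrt{E + \left(-3 + E\right) \left(3 + E\right)}$)
$U{\left(o{\left(2,-1 \right)} \right)} \left(-19\right) 7 = \sqrt{-9 + \left(-1 + 2\right) + \left(-1 + 2\right)^{2}} \left(-19\right) 7 = \sqrt{-9 + 1 + 1^{2}} \left(-19\right) 7 = \sqrt{-9 + 1 + 1} \left(-19\right) 7 = \sqrt{-7} \left(-19\right) 7 = i \sqrt{7} \left(-19\right) 7 = - 19 i \sqrt{7} \cdot 7 = - 133 i \sqrt{7}$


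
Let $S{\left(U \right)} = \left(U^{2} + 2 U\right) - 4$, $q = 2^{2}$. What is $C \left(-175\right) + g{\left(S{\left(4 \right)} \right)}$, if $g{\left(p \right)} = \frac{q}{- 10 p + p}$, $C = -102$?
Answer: $\frac{803249}{45} \approx 17850.0$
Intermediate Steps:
$q = 4$
$S{\left(U \right)} = -4 + U^{2} + 2 U$
$g{\left(p \right)} = - \frac{4}{9 p}$ ($g{\left(p \right)} = \frac{4}{- 10 p + p} = \frac{4}{\left(-9\right) p} = 4 \left(- \frac{1}{9 p}\right) = - \frac{4}{9 p}$)
$C \left(-175\right) + g{\left(S{\left(4 \right)} \right)} = \left(-102\right) \left(-175\right) - \frac{4}{9 \left(-4 + 4^{2} + 2 \cdot 4\right)} = 17850 - \frac{4}{9 \left(-4 + 16 + 8\right)} = 17850 - \frac{4}{9 \cdot 20} = 17850 - \frac{1}{45} = \frac{803249}{45}$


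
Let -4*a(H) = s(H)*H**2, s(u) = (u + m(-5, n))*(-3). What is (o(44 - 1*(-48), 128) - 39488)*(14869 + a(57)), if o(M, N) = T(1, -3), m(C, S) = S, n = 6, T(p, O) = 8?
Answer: -6647810190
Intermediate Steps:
o(M, N) = 8
s(u) = -18 - 3*u (s(u) = (u + 6)*(-3) = (6 + u)*(-3) = -18 - 3*u)
a(H) = -H**2*(-18 - 3*H)/4 (a(H) = -(-18 - 3*H)*H**2/4 = -H**2*(-18 - 3*H)/4)
(o(44 - 1*(-48), 128) - 39488)*(14869 + a(57)) = (8 - 39488)*(14869 + (3/4)*57**2*(6 + 57)) = -39480*(14869 + (3/4)*3249*63) = -39480*(14869 + 614061/4) = -39480*673537/4 = -6647810190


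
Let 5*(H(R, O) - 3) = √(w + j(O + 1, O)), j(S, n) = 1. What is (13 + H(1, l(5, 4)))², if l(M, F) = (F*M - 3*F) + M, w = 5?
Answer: (80 + √6)²/25 ≈ 271.92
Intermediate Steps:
l(M, F) = M - 3*F + F*M (l(M, F) = (-3*F + F*M) + M = M - 3*F + F*M)
H(R, O) = 3 + √6/5 (H(R, O) = 3 + √(5 + 1)/5 = 3 + √6/5)
(13 + H(1, l(5, 4)))² = (13 + (3 + √6/5))² = (16 + √6/5)²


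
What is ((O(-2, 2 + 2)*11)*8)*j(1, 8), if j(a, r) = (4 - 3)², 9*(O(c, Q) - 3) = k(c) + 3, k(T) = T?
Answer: 2464/9 ≈ 273.78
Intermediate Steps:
O(c, Q) = 10/3 + c/9 (O(c, Q) = 3 + (c + 3)/9 = 3 + (3 + c)/9 = 3 + (⅓ + c/9) = 10/3 + c/9)
j(a, r) = 1 (j(a, r) = 1² = 1)
((O(-2, 2 + 2)*11)*8)*j(1, 8) = (((10/3 + (⅑)*(-2))*11)*8)*1 = (((10/3 - 2/9)*11)*8)*1 = (((28/9)*11)*8)*1 = ((308/9)*8)*1 = (2464/9)*1 = 2464/9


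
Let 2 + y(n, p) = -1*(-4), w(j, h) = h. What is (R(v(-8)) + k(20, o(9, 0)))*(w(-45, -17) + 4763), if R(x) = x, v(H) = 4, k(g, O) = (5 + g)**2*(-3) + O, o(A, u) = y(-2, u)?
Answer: -8870274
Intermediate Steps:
y(n, p) = 2 (y(n, p) = -2 - 1*(-4) = -2 + 4 = 2)
o(A, u) = 2
k(g, O) = O - 3*(5 + g)**2 (k(g, O) = -3*(5 + g)**2 + O = O - 3*(5 + g)**2)
(R(v(-8)) + k(20, o(9, 0)))*(w(-45, -17) + 4763) = (4 + (2 - 3*(5 + 20)**2))*(-17 + 4763) = (4 + (2 - 3*25**2))*4746 = (4 + (2 - 3*625))*4746 = (4 + (2 - 1875))*4746 = (4 - 1873)*4746 = -1869*4746 = -8870274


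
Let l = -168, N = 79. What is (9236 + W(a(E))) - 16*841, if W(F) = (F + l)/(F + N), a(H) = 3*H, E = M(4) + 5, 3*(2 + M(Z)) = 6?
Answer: -396833/94 ≈ -4221.6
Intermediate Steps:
M(Z) = 0 (M(Z) = -2 + (⅓)*6 = -2 + 2 = 0)
E = 5 (E = 0 + 5 = 5)
W(F) = (-168 + F)/(79 + F) (W(F) = (F - 168)/(F + 79) = (-168 + F)/(79 + F))
(9236 + W(a(E))) - 16*841 = (9236 + (-168 + 3*5)/(79 + 3*5)) - 16*841 = (9236 + (-168 + 15)/(79 + 15)) - 13456 = (9236 - 153/94) - 13456 = 868031/94 - 13456 = -396833/94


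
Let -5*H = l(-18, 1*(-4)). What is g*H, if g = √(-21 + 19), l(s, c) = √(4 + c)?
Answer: 0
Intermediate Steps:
H = 0 (H = -√(4 + 1*(-4))/5 = -√(4 - 4)/5 = -√0/5 = -⅕*0 = 0)
g = I*√2 (g = √(-2) = I*√2 ≈ 1.4142*I)
g*H = (I*√2)*0 = 0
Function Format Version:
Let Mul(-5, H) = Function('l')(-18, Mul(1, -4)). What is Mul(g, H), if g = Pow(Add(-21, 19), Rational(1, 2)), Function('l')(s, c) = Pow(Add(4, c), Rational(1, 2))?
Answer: 0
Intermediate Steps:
H = 0 (H = Mul(Rational(-1, 5), Pow(Add(4, Mul(1, -4)), Rational(1, 2))) = Mul(Rational(-1, 5), Pow(Add(4, -4), Rational(1, 2))) = Mul(Rational(-1, 5), Pow(0, Rational(1, 2))) = Mul(Rational(-1, 5), 0) = 0)
g = Mul(I, Pow(2, Rational(1, 2))) (g = Pow(-2, Rational(1, 2)) = Mul(I, Pow(2, Rational(1, 2))) ≈ Mul(1.4142, I))
Mul(g, H) = Mul(Mul(I, Pow(2, Rational(1, 2))), 0) = 0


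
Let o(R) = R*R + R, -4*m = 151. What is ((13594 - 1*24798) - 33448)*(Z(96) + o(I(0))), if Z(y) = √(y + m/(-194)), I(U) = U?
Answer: -11163*√14481518/97 ≈ -4.3794e+5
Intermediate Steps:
m = -151/4 (m = -¼*151 = -151/4 ≈ -37.750)
Z(y) = √(151/776 + y) (Z(y) = √(y - 151/4/(-194)) = √(y - 151/4*(-1/194)) = √(y + 151/776) = √(151/776 + y))
o(R) = R + R² (o(R) = R² + R = R + R²)
((13594 - 1*24798) - 33448)*(Z(96) + o(I(0))) = ((13594 - 1*24798) - 33448)*(√(29294 + 150544*96)/388 + 0*(1 + 0)) = ((13594 - 24798) - 33448)*(√(29294 + 14452224)/388 + 0*1) = (-11204 - 33448)*(√14481518/388 + 0) = -11163*√14481518/97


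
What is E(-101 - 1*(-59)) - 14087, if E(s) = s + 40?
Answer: -14089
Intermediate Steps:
E(s) = 40 + s
E(-101 - 1*(-59)) - 14087 = (40 + (-101 - 1*(-59))) - 14087 = (40 + (-101 + 59)) - 14087 = (40 - 42) - 14087 = -2 - 14087 = -14089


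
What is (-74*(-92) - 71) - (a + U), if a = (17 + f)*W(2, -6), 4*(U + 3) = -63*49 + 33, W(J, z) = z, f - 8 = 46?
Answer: 15859/2 ≈ 7929.5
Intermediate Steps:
f = 54 (f = 8 + 46 = 54)
U = -1533/2 (U = -3 + (-63*49 + 33)/4 = -3 + (-3087 + 33)/4 = -3 + (1/4)*(-3054) = -3 - 1527/2 = -1533/2 ≈ -766.50)
a = -426 (a = (17 + 54)*(-6) = 71*(-6) = -426)
(-74*(-92) - 71) - (a + U) = (-74*(-92) - 71) - (-426 - 1533/2) = (6808 - 71) - 1*(-2385/2) = 6737 + 2385/2 = 15859/2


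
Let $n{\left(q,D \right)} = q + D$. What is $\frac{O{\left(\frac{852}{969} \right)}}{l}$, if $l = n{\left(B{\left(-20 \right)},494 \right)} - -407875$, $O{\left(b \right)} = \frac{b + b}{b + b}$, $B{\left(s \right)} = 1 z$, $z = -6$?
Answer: $\frac{1}{408363} \approx 2.4488 \cdot 10^{-6}$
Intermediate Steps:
$B{\left(s \right)} = -6$ ($B{\left(s \right)} = 1 \left(-6\right) = -6$)
$O{\left(b \right)} = 1$ ($O{\left(b \right)} = \frac{2 b}{2 b} = 2 b \frac{1}{2 b} = 1$)
$n{\left(q,D \right)} = D + q$
$l = 408363$ ($l = \left(494 - 6\right) - -407875 = 488 + 407875 = 408363$)
$\frac{O{\left(\frac{852}{969} \right)}}{l} = 1 \cdot \frac{1}{408363} = \frac{1}{408363}$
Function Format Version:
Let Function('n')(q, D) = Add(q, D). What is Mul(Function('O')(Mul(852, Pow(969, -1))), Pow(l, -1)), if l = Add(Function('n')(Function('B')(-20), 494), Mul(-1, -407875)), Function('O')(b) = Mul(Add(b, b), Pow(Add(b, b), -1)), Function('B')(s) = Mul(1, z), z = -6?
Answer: Rational(1, 408363) ≈ 2.4488e-6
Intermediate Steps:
Function('B')(s) = -6 (Function('B')(s) = Mul(1, -6) = -6)
Function('O')(b) = 1 (Function('O')(b) = Mul(Mul(2, b), Pow(Mul(2, b), -1)) = Mul(Mul(2, b), Mul(Rational(1, 2), Pow(b, -1))) = 1)
Function('n')(q, D) = Add(D, q)
l = 408363 (l = Add(Add(494, -6), Mul(-1, -407875)) = Add(488, 407875) = 408363)
Mul(Function('O')(Mul(852, Pow(969, -1))), Pow(l, -1)) = Mul(1, Pow(408363, -1)) = Mul(1, Rational(1, 408363)) = Rational(1, 408363)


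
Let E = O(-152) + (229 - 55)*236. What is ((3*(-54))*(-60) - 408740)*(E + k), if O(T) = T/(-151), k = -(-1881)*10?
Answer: -3607590096520/151 ≈ -2.3891e+10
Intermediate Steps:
k = 18810 (k = -209*(-90) = 18810)
O(T) = -T/151 (O(T) = T*(-1/151) = -T/151)
E = 6200816/151 (E = -1/151*(-152) + (229 - 55)*236 = 152/151 + 174*236 = 152/151 + 41064 = 6200816/151 ≈ 41065.)
((3*(-54))*(-60) - 408740)*(E + k) = ((3*(-54))*(-60) - 408740)*(6200816/151 + 18810) = (-162*(-60) - 408740)*(9041126/151) = (9720 - 408740)*(9041126/151) = -399020*9041126/151 = -3607590096520/151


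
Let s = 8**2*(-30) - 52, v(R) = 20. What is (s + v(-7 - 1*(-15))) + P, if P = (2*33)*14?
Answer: -1028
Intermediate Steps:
P = 924 (P = 66*14 = 924)
s = -1972 (s = 64*(-30) - 52 = -1920 - 52 = -1972)
(s + v(-7 - 1*(-15))) + P = (-1972 + 20) + 924 = -1952 + 924 = -1028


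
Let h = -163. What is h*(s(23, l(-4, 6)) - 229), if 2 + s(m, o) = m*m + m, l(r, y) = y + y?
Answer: -52323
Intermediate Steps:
l(r, y) = 2*y
s(m, o) = -2 + m + m² (s(m, o) = -2 + (m*m + m) = -2 + (m² + m) = -2 + (m + m²) = -2 + m + m²)
h*(s(23, l(-4, 6)) - 229) = -163*((-2 + 23 + 23²) - 229) = -163*((-2 + 23 + 529) - 229) = -163*(550 - 229) = -163*321 = -52323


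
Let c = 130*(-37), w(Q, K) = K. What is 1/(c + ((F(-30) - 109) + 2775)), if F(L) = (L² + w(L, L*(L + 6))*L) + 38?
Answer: -1/22806 ≈ -4.3848e-5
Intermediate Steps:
F(L) = 38 + L² + L²*(6 + L) (F(L) = (L² + (L*(L + 6))*L) + 38 = (L² + (L*(6 + L))*L) + 38 = (L² + L²*(6 + L)) + 38 = 38 + L² + L²*(6 + L))
c = -4810
1/(c + ((F(-30) - 109) + 2775)) = 1/(-4810 + (((38 + (-30)³ + 7*(-30)²) - 109) + 2775)) = 1/(-4810 + (((38 - 27000 + 7*900) - 109) + 2775)) = 1/(-4810 + (((38 - 27000 + 6300) - 109) + 2775)) = 1/(-4810 + ((-20662 - 109) + 2775)) = 1/(-4810 + (-20771 + 2775)) = 1/(-4810 - 17996) = 1/(-22806) = -1/22806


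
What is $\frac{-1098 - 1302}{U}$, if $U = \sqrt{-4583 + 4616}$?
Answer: $- \frac{800 \sqrt{33}}{11} \approx -417.79$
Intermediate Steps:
$U = \sqrt{33} \approx 5.7446$
$\frac{-1098 - 1302}{U} = \frac{-1098 - 1302}{\sqrt{33}} = \left(-1098 - 1302\right) \frac{\sqrt{33}}{33} = - 2400 \frac{\sqrt{33}}{33} = - \frac{800 \sqrt{33}}{11}$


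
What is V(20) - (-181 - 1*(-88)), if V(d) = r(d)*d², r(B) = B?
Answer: 8093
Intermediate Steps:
V(d) = d³ (V(d) = d*d² = d³)
V(20) - (-181 - 1*(-88)) = 20³ - (-181 - 1*(-88)) = 8000 - (-181 + 88) = 8000 - 1*(-93) = 8000 + 93 = 8093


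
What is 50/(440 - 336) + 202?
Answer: 10529/52 ≈ 202.48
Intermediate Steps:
50/(440 - 336) + 202 = 50/104 + 202 = (1/104)*50 + 202 = 25/52 + 202 = 10529/52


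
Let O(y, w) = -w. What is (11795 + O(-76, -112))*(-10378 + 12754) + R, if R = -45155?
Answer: 28245877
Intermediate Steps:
(11795 + O(-76, -112))*(-10378 + 12754) + R = (11795 - 1*(-112))*(-10378 + 12754) - 45155 = (11795 + 112)*2376 - 45155 = 11907*2376 - 45155 = 28291032 - 45155 = 28245877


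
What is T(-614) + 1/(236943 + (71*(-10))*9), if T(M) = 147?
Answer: 33891292/230553 ≈ 147.00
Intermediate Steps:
T(-614) + 1/(236943 + (71*(-10))*9) = 147 + 1/(236943 + (71*(-10))*9) = 147 + 1/(236943 - 710*9) = 147 + 1/(236943 - 6390) = 147 + 1/230553 = 33891292/230553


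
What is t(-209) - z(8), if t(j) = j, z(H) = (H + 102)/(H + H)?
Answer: -1727/8 ≈ -215.88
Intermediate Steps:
z(H) = (102 + H)/(2*H) (z(H) = (102 + H)/((2*H)) = (102 + H)*(1/(2*H)) = (102 + H)/(2*H))
t(-209) - z(8) = -209 - (102 + 8)/(2*8) = -209 - 110/(2*8) = -209 - 1*55/8 = -209 - 55/8 = -1727/8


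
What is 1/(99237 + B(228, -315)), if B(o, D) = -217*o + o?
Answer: 1/49989 ≈ 2.0004e-5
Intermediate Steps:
B(o, D) = -216*o
1/(99237 + B(228, -315)) = 1/(99237 - 216*228) = 1/(99237 - 49248) = 1/49989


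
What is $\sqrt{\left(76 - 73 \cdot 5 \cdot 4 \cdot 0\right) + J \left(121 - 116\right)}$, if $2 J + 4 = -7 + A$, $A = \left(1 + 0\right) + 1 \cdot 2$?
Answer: $2 \sqrt{14} \approx 7.4833$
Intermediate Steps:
$A = 3$ ($A = 1 + 2 = 3$)
$J = -4$ ($J = -2 + \frac{-7 + 3}{2} = -2 + \frac{1}{2} \left(-4\right) = -2 - 2 = -4$)
$\sqrt{\left(76 - 73 \cdot 5 \cdot 4 \cdot 0\right) + J \left(121 - 116\right)} = \sqrt{\left(76 - 73 \cdot 5 \cdot 4 \cdot 0\right) - 4 \left(121 - 116\right)} = \sqrt{\left(76 - 73 \cdot 20 \cdot 0\right) - 20} = \sqrt{\left(76 - 0\right) - 20} = \sqrt{\left(76 + 0\right) - 20} = \sqrt{76 - 20} = \sqrt{56} = 2 \sqrt{14}$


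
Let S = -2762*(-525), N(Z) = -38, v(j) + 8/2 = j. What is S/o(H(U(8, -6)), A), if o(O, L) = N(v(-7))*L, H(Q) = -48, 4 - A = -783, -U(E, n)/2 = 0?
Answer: -725025/14953 ≈ -48.487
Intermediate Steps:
v(j) = -4 + j
U(E, n) = 0 (U(E, n) = -2*0 = 0)
A = 787 (A = 4 - 1*(-783) = 4 + 783 = 787)
o(O, L) = -38*L
S = 1450050
S/o(H(U(8, -6)), A) = 1450050/((-38*787)) = 1450050/(-29906) = 1450050*(-1/29906) = -725025/14953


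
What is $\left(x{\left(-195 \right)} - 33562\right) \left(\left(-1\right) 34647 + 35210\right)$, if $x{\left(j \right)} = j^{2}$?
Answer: $2512669$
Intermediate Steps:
$\left(x{\left(-195 \right)} - 33562\right) \left(\left(-1\right) 34647 + 35210\right) = \left(\left(-195\right)^{2} - 33562\right) \left(\left(-1\right) 34647 + 35210\right) = \left(38025 - 33562\right) \left(-34647 + 35210\right) = 4463 \cdot 563 = 2512669$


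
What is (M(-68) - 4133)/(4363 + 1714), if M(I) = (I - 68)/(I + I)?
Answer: -4132/6077 ≈ -0.67994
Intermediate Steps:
M(I) = (-68 + I)/(2*I) (M(I) = (-68 + I)/((2*I)) = (-68 + I)*(1/(2*I)) = (-68 + I)/(2*I))
(M(-68) - 4133)/(4363 + 1714) = ((½)*(-68 - 68)/(-68) - 4133)/(4363 + 1714) = ((½)*(-1/68)*(-136) - 4133)/6077 = (1 - 4133)*(1/6077) = -4132*1/6077 = -4132/6077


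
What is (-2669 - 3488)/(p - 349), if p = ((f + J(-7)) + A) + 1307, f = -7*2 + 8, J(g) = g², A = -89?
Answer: -6157/912 ≈ -6.7511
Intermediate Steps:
f = -6 (f = -14 + 8 = -6)
p = 1261 (p = ((-6 + (-7)²) - 89) + 1307 = ((-6 + 49) - 89) + 1307 = (43 - 89) + 1307 = -46 + 1307 = 1261)
(-2669 - 3488)/(p - 349) = (-2669 - 3488)/(1261 - 349) = -6157/912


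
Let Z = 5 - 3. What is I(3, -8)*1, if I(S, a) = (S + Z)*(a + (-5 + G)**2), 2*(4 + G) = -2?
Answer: 460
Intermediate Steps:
G = -5 (G = -4 + (1/2)*(-2) = -4 - 1 = -5)
Z = 2
I(S, a) = (2 + S)*(100 + a) (I(S, a) = (S + 2)*(a + (-5 - 5)**2) = (2 + S)*(a + (-10)**2) = (2 + S)*(a + 100) = (2 + S)*(100 + a))
I(3, -8)*1 = (200 + 2*(-8) + 100*3 + 3*(-8))*1 = (200 - 16 + 300 - 24)*1 = 460*1 = 460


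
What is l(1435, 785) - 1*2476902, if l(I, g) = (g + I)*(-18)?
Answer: -2516862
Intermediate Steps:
l(I, g) = -18*I - 18*g (l(I, g) = (I + g)*(-18) = -18*I - 18*g)
l(1435, 785) - 1*2476902 = (-18*1435 - 18*785) - 1*2476902 = (-25830 - 14130) - 2476902 = -39960 - 2476902 = -2516862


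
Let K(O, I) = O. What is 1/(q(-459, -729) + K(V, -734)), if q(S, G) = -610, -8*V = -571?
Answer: -8/4309 ≈ -0.0018566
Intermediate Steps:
V = 571/8 (V = -⅛*(-571) = 571/8 ≈ 71.375)
1/(q(-459, -729) + K(V, -734)) = 1/(-610 + 571/8) = 1/(-4309/8) = -8/4309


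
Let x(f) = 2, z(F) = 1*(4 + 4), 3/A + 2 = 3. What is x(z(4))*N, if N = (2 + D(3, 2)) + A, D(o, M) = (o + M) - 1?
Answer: 18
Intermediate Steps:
D(o, M) = -1 + M + o (D(o, M) = (M + o) - 1 = -1 + M + o)
A = 3 (A = 3/(-2 + 3) = 3/1 = 3*1 = 3)
z(F) = 8 (z(F) = 1*8 = 8)
N = 9 (N = (2 + (-1 + 2 + 3)) + 3 = (2 + 4) + 3 = 6 + 3 = 9)
x(z(4))*N = 2*9 = 18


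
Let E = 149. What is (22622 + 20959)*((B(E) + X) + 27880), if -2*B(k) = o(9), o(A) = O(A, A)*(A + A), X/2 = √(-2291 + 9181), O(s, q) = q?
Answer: 1211508219 + 87162*√6890 ≈ 1.2187e+9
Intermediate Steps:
X = 2*√6890 (X = 2*√(-2291 + 9181) = 2*√6890 ≈ 166.01)
o(A) = 2*A² (o(A) = A*(A + A) = A*(2*A) = 2*A²)
B(k) = -81 (B(k) = -9² = -81)
(22622 + 20959)*((B(E) + X) + 27880) = (22622 + 20959)*((-81 + 2*√6890) + 27880) = 43581*(27799 + 2*√6890) = 1211508219 + 87162*√6890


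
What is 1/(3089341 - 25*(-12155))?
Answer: 1/3393216 ≈ 2.9471e-7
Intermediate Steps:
1/(3089341 - 25*(-12155)) = 1/(3089341 + 303875) = 1/3393216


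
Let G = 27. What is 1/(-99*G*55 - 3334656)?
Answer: -1/3481671 ≈ -2.8722e-7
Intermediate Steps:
1/(-99*G*55 - 3334656) = 1/(-99*27*55 - 3334656) = 1/(-2673*55 - 3334656) = 1/(-147015 - 3334656) = 1/(-3481671) = -1/3481671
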